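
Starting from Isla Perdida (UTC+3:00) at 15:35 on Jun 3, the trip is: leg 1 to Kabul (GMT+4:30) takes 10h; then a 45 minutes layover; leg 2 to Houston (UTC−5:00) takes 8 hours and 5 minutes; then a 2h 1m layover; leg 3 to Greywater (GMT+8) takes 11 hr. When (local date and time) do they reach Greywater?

04:26 on Jun 5

Convert departure to UTC: 15:35 − 3:00 = 12:35 UTC on Jun 3.
Add 10 hours leg 1 → 22:35 UTC.
Add 45 minutes layover in Kabul → 23:20 UTC.
Add 8 hours and 5 minutes leg 2 → 07:25 UTC (Jun 4).
Add 2 hours 1 minute layover in Houston → 09:26 UTC.
Add 11 hours leg 3 → 20:26 UTC.
Greywater is UTC+8:00, so local arrival = 20:26 + 8:00 = 04:26 on Jun 5.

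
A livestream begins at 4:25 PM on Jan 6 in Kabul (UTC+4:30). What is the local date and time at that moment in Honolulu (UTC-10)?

1:55 AM on January 6

In UTC: 4:25 PM − 4:30 = 11:55 AM on Jan 6.
Honolulu is UTC−10:00: 11:55 AM − 10:00 = 1:55 AM on Jan 6.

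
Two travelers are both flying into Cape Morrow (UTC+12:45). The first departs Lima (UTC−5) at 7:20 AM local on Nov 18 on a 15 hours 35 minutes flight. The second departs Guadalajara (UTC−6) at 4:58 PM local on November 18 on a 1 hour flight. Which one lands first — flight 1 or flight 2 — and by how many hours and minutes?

the second, by 3 hours 57 minutes

Flight 1 in UTC: 7:20 AM + 5:00 = 12:20 PM on Nov 18.
+15 hours and 35 minutes → arrive 3:55 AM UTC on Nov 19.
Flight 2 in UTC: 4:58 PM + 6:00 = 10:58 PM on Nov 18.
+1 hour → arrive 11:58 PM UTC on Nov 18.
Flight 2 lands earlier by 3 hours 57 minutes.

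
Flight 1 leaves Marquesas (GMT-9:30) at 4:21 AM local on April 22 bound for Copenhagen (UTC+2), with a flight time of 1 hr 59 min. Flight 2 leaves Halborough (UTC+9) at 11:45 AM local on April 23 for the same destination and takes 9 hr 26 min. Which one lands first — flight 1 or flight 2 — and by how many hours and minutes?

Flight 1 in UTC: 4:21 AM + 9:30 = 1:51 PM on Apr 22.
+1 hour 59 minutes → arrive 3:50 PM UTC on Apr 22.
Flight 2 in UTC: 11:45 AM − 9:00 = 2:45 AM on Apr 23.
+9 hours 26 minutes → arrive 12:11 PM UTC on Apr 23.
Flight 1 lands earlier by 20 hours 21 minutes.

the first, by 20 hours 21 minutes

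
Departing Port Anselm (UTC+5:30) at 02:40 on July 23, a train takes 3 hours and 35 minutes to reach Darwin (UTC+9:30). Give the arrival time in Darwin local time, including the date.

10:15 on July 23

Convert departure to UTC: 02:40 − 5:30 = 21:10 UTC on Jul 22.
Add 3 hours and 35 minutes travel time → 00:45 UTC (Jul 23).
Darwin is UTC+9:30, so local arrival = 00:45 + 9:30 = 10:15 on Jul 23.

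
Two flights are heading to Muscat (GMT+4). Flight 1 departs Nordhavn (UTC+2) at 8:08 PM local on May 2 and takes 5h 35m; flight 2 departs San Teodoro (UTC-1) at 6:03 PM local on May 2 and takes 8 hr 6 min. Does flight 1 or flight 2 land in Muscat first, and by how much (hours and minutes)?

the first, by 3 hours 26 minutes

Flight 1 in UTC: 8:08 PM − 2:00 = 6:08 PM on May 2.
+5 hours 35 minutes → arrive 11:43 PM UTC on May 2.
Flight 2 in UTC: 6:03 PM + 1:00 = 7:03 PM on May 2.
+8 hours and 6 minutes → arrive 3:09 AM UTC on May 3.
Flight 1 lands earlier by 3 hours 26 minutes.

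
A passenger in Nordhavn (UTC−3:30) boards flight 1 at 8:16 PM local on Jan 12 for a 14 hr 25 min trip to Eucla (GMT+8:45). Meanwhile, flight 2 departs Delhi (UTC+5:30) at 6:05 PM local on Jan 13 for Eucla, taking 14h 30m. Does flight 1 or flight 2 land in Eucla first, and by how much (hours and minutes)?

the first, by 12 hours 54 minutes

Flight 1 in UTC: 8:16 PM + 3:30 = 11:46 PM on Jan 12.
+14 hours and 25 minutes → arrive 2:11 PM UTC on Jan 13.
Flight 2 in UTC: 6:05 PM − 5:30 = 12:35 PM on Jan 13.
+14 hours 30 minutes → arrive 3:05 AM UTC on Jan 14.
Flight 1 lands earlier by 12 hours 54 minutes.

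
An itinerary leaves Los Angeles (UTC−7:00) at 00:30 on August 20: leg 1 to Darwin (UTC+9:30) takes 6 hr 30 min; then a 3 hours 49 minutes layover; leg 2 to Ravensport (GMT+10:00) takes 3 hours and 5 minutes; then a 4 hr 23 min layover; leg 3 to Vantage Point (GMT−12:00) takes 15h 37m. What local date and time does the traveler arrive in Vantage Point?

04:54 on August 21

Convert departure to UTC: 00:30 + 7:00 = 07:30 UTC on Aug 20.
Add 6 hours 30 minutes leg 1 → 14:00 UTC.
Add 3 hours 49 minutes layover in Darwin → 17:49 UTC.
Add 3 hours 5 minutes leg 2 → 20:54 UTC.
Add 4 hours and 23 minutes layover in Ravensport → 01:17 UTC (Aug 21).
Add 15 hours and 37 minutes leg 3 → 16:54 UTC.
Vantage Point is UTC−12:00, so local arrival = 16:54 − 12:00 = 04:54 on Aug 21.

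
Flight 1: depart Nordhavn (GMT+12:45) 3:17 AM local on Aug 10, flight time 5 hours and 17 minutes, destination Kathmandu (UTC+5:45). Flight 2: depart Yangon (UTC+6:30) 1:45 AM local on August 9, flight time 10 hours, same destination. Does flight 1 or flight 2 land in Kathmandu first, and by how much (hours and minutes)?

Flight 1 in UTC: 3:17 AM − 12:45 = 2:32 PM on Aug 9.
+5 hours and 17 minutes → arrive 7:49 PM UTC on Aug 9.
Flight 2 in UTC: 1:45 AM − 6:30 = 7:15 PM on Aug 8.
+10 hours → arrive 5:15 AM UTC on Aug 9.
Flight 2 lands earlier by 14 hours 34 minutes.

the second, by 14 hours 34 minutes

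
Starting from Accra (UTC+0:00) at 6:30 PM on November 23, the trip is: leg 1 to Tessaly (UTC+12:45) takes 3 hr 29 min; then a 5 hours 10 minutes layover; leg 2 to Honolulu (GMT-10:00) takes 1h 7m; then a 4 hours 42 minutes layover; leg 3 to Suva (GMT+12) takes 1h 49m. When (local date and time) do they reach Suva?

10:47 PM on Nov 24

Accra is at UTC+0, so departure is already 6:30 PM UTC on Nov 23.
Add 3 hours and 29 minutes leg 1 → 9:59 PM UTC.
Add 5 hours 10 minutes layover in Tessaly → 3:09 AM UTC (Nov 24).
Add 1 hour and 7 minutes leg 2 → 4:16 AM UTC.
Add 4 hours 42 minutes layover in Honolulu → 8:58 AM UTC.
Add 1 hour 49 minutes leg 3 → 10:47 AM UTC.
Suva is UTC+12:00, so local arrival = 10:47 AM + 12:00 = 10:47 PM on Nov 24.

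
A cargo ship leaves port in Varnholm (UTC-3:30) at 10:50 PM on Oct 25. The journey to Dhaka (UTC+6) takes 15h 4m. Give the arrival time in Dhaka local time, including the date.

11:24 PM on Oct 26

Convert departure to UTC: 10:50 PM + 3:30 = 2:20 AM UTC on Oct 26.
Add 15 hours 4 minutes travel time → 5:24 PM UTC.
Dhaka is UTC+6:00, so local arrival = 5:24 PM + 6:00 = 11:24 PM on Oct 26.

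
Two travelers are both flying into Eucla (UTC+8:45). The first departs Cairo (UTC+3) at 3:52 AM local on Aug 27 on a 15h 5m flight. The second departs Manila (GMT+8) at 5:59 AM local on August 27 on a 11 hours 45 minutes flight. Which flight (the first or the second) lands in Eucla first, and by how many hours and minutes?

the second, by 6 hours 13 minutes

Flight 1 in UTC: 3:52 AM − 3:00 = 12:52 AM on Aug 27.
+15 hours and 5 minutes → arrive 3:57 PM UTC on Aug 27.
Flight 2 in UTC: 5:59 AM − 8:00 = 9:59 PM on Aug 26.
+11 hours and 45 minutes → arrive 9:44 AM UTC on Aug 27.
Flight 2 lands earlier by 6 hours 13 minutes.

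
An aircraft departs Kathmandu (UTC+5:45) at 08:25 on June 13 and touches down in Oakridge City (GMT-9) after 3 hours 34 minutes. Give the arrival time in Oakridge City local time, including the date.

21:14 on June 12

Convert departure to UTC: 08:25 − 5:45 = 02:40 UTC on Jun 13.
Add 3 hours and 34 minutes travel time → 06:14 UTC.
Oakridge City is UTC−9:00, so local arrival = 06:14 − 9:00 = 21:14 on Jun 12.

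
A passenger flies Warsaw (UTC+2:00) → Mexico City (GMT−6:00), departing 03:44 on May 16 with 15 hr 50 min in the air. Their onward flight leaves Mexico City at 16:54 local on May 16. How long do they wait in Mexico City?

5 hours 20 minutes

Convert departure to UTC: 03:44 − 2:00 = 01:44 UTC on May 16.
Add 15 hours 50 minutes flight time → 17:34 UTC.
Mexico City is UTC−6:00, so local arrival = 17:34 − 6:00 = 11:34 on May 16.
Layover = 16:54 − 11:34 = 5 hours 20 minutes.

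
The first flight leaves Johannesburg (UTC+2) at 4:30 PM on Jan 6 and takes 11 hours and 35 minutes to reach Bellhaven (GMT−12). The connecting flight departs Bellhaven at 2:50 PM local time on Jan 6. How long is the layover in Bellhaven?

Convert departure to UTC: 4:30 PM − 2:00 = 2:30 PM UTC on Jan 6.
Add 11 hours 35 minutes flight time → 2:05 AM UTC (Jan 7).
Bellhaven is UTC−12:00, so local arrival = 2:05 AM − 12:00 = 2:05 PM on Jan 6.
Layover = 2:50 PM − 2:05 PM = 45 minutes.

45 minutes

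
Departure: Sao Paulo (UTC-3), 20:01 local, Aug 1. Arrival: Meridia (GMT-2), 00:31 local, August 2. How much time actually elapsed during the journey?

3 hours 30 minutes

Departure in UTC: 20:01 + 3:00 = 23:01 on Aug 1.
Arrival in UTC: 00:31 + 2:00 = 02:31 on Aug 2.
Elapsed = 02:31 − 23:01 (+1 day) = 3 hours 30 minutes.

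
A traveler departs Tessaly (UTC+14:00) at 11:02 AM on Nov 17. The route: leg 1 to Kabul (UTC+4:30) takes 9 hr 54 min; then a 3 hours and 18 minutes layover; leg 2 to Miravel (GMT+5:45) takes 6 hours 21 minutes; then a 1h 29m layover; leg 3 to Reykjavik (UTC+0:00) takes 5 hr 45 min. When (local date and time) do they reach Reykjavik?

Convert departure to UTC: 11:02 AM − 14:00 = 9:02 PM UTC on Nov 16.
Add 9 hours 54 minutes leg 1 → 6:56 AM UTC (Nov 17).
Add 3 hours and 18 minutes layover in Kabul → 10:14 AM UTC.
Add 6 hours and 21 minutes leg 2 → 4:35 PM UTC.
Add 1 hour 29 minutes layover in Miravel → 6:04 PM UTC.
Add 5 hours and 45 minutes leg 3 → 11:49 PM UTC.
Reykjavik is UTC+0, so local arrival is the same: 11:49 PM on Nov 17.

11:49 PM on November 17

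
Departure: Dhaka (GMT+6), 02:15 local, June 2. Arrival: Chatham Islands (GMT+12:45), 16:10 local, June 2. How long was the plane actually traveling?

7 hours 10 minutes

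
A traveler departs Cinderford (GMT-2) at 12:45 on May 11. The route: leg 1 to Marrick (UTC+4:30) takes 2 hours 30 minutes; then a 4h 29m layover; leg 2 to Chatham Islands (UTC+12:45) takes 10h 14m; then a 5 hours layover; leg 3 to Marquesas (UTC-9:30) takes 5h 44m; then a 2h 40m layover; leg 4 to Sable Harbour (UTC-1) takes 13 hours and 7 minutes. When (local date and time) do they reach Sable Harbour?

Convert departure to UTC: 12:45 + 2:00 = 14:45 UTC on May 11.
Add 2 hours and 30 minutes leg 1 → 17:15 UTC.
Add 4 hours 29 minutes layover in Marrick → 21:44 UTC.
Add 10 hours and 14 minutes leg 2 → 07:58 UTC (May 12).
Add 5 hours layover in Chatham Islands → 12:58 UTC.
Add 5 hours 44 minutes leg 3 → 18:42 UTC.
Add 2 hours and 40 minutes layover in Marquesas → 21:22 UTC.
Add 13 hours and 7 minutes leg 4 → 10:29 UTC (May 13).
Sable Harbour is UTC−1:00, so local arrival = 10:29 − 1:00 = 09:29 on May 13.

09:29 on May 13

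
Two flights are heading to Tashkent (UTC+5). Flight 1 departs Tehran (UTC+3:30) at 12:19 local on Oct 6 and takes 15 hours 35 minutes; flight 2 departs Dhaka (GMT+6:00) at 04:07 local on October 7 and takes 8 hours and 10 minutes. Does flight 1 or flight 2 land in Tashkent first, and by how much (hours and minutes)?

the first, by 5 hours 53 minutes

Flight 1 in UTC: 12:19 − 3:30 = 08:49 on Oct 6.
+15 hours and 35 minutes → arrive 00:24 UTC on Oct 7.
Flight 2 in UTC: 04:07 − 6:00 = 22:07 on Oct 6.
+8 hours and 10 minutes → arrive 06:17 UTC on Oct 7.
Flight 1 lands earlier by 5 hours 53 minutes.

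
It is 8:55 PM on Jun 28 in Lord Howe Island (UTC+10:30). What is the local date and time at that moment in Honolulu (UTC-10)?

12:25 AM on Jun 28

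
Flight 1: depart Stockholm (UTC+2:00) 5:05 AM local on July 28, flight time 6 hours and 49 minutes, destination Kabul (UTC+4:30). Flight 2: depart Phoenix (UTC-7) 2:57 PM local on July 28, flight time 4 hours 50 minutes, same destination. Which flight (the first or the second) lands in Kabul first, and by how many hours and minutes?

Flight 1 in UTC: 5:05 AM − 2:00 = 3:05 AM on Jul 28.
+6 hours and 49 minutes → arrive 9:54 AM UTC on Jul 28.
Flight 2 in UTC: 2:57 PM + 7:00 = 9:57 PM on Jul 28.
+4 hours 50 minutes → arrive 2:47 AM UTC on Jul 29.
Flight 1 lands earlier by 16 hours 53 minutes.

the first, by 16 hours 53 minutes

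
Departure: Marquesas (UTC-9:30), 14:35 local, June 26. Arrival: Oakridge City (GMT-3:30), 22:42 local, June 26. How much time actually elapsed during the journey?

Oakridge City is 6:00 ahead of Marquesas.
Clock-face elapsed time (ignoring zones) is 8 hours 7 minutes.
Actual elapsed = 8 hours 7 minutes − 6:00 = 2 hours 7 minutes.

2 hours 7 minutes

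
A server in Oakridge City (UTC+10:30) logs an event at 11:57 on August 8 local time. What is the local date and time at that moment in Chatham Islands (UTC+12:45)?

14:12 on August 8

In UTC: 11:57 − 10:30 = 01:27 on Aug 8.
Chatham Islands is UTC+12:45: 01:27 + 12:45 = 14:12 on Aug 8.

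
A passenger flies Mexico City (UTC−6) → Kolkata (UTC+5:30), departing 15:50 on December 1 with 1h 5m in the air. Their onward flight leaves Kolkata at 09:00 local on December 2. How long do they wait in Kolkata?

4 hours 35 minutes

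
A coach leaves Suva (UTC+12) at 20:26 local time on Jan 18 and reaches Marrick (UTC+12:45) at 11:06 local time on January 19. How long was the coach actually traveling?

Departure in UTC: 20:26 − 12:00 = 08:26 on Jan 18.
Arrival in UTC: 11:06 − 12:45 = 22:21 on Jan 18.
Elapsed = 22:21 − 08:26 = 13 hours 55 minutes.

13 hours 55 minutes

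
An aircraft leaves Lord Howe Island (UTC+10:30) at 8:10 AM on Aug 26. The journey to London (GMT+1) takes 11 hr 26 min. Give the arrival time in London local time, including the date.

10:06 AM on August 26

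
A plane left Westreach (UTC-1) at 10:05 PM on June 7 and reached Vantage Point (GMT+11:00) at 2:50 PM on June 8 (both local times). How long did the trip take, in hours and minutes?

4 hours 45 minutes

Departure in UTC: 10:05 PM + 1:00 = 11:05 PM on Jun 7.
Arrival in UTC: 2:50 PM − 11:00 = 3:50 AM on Jun 8.
Elapsed = 3:50 AM − 11:05 PM (+1 day) = 4 hours 45 minutes.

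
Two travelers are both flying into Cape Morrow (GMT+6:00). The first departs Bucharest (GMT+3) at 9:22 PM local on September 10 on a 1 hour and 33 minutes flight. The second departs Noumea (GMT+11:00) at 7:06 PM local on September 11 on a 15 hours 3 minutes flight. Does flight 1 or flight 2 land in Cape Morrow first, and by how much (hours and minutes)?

the first, by 27 hours 14 minutes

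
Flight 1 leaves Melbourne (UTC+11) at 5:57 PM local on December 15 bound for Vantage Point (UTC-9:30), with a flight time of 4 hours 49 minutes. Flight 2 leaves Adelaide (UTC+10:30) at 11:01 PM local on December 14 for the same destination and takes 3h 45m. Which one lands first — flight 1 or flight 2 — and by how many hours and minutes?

the second, by 19 hours 30 minutes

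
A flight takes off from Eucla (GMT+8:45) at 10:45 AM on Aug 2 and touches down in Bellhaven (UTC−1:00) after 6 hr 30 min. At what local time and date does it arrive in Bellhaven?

Convert departure to UTC: 10:45 AM − 8:45 = 2:00 AM UTC on Aug 2.
Add 6 hours and 30 minutes travel time → 8:30 AM UTC.
Bellhaven is UTC−1:00, so local arrival = 8:30 AM − 1:00 = 7:30 AM on Aug 2.

7:30 AM on Aug 2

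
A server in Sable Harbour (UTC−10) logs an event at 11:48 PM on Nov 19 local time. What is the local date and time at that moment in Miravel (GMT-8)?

In UTC: 11:48 PM + 10:00 = 9:48 AM on Nov 20.
Miravel is UTC−8:00: 9:48 AM − 8:00 = 1:48 AM on Nov 20.

1:48 AM on November 20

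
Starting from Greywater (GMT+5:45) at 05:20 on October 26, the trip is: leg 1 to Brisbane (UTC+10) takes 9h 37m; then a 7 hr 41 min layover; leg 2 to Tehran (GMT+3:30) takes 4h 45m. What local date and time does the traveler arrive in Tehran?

01:08 on October 27

Convert departure to UTC: 05:20 − 5:45 = 23:35 UTC on Oct 25.
Add 9 hours and 37 minutes leg 1 → 09:12 UTC (Oct 26).
Add 7 hours 41 minutes layover in Brisbane → 16:53 UTC.
Add 4 hours 45 minutes leg 2 → 21:38 UTC.
Tehran is UTC+3:30, so local arrival = 21:38 + 3:30 = 01:08 on Oct 27.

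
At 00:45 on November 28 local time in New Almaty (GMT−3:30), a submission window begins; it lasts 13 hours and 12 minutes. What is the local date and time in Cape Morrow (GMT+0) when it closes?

17:27 on Nov 28

Cape Morrow is 3:30 ahead of New Almaty.
After 13 hours 12 minutes it is 13:57 in New Almaty.
Shift by the zone difference: 13:57 + 3:30 = 17:27 on Nov 28 in Cape Morrow.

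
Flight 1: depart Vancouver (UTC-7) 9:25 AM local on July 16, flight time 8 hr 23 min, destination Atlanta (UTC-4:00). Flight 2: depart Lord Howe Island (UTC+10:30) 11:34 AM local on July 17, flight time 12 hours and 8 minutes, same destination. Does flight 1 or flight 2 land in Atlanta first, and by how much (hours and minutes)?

Flight 1 in UTC: 9:25 AM + 7:00 = 4:25 PM on Jul 16.
+8 hours 23 minutes → arrive 12:48 AM UTC on Jul 17.
Flight 2 in UTC: 11:34 AM − 10:30 = 1:04 AM on Jul 17.
+12 hours 8 minutes → arrive 1:12 PM UTC on Jul 17.
Flight 1 lands earlier by 12 hours 24 minutes.

the first, by 12 hours 24 minutes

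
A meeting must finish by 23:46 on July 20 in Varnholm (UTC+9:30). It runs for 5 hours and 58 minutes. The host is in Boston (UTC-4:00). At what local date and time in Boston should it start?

04:18 on July 20

Target end time in UTC: 23:46 − 9:30 = 14:16 on Jul 20.
Subtract 5 hours 58 minutes → start 08:18 UTC on Jul 20.
Boston is UTC−4:00: 08:18 − 4:00 = 04:18 on Jul 20.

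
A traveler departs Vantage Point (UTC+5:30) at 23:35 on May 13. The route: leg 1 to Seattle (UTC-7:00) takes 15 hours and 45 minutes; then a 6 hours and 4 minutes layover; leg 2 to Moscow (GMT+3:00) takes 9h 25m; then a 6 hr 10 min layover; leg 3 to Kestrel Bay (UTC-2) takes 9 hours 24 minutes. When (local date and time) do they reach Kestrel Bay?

Convert departure to UTC: 23:35 − 5:30 = 18:05 UTC on May 13.
Add 15 hours and 45 minutes leg 1 → 09:50 UTC (May 14).
Add 6 hours 4 minutes layover in Seattle → 15:54 UTC.
Add 9 hours and 25 minutes leg 2 → 01:19 UTC (May 15).
Add 6 hours 10 minutes layover in Moscow → 07:29 UTC.
Add 9 hours and 24 minutes leg 3 → 16:53 UTC.
Kestrel Bay is UTC−2:00, so local arrival = 16:53 − 2:00 = 14:53 on May 15.

14:53 on May 15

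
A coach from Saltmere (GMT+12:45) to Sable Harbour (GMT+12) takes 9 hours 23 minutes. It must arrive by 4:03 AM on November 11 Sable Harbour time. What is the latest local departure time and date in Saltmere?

Target arrival in UTC: 4:03 AM − 12:00 = 4:03 PM on Nov 10.
Subtract 9 hours 23 minutes → departure 6:40 AM UTC on Nov 10.
Saltmere is UTC+12:45: 6:40 AM + 12:45 = 7:25 PM on Nov 10.

7:25 PM on November 10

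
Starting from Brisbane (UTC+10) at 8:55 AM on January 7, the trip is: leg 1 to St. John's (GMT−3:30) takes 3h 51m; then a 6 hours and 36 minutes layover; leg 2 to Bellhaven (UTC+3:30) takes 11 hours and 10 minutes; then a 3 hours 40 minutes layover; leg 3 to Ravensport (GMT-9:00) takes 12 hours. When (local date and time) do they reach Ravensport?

3:12 AM on January 8

Convert departure to UTC: 8:55 AM − 10:00 = 10:55 PM UTC on Jan 6.
Add 3 hours and 51 minutes leg 1 → 2:46 AM UTC (Jan 7).
Add 6 hours 36 minutes layover in St. John's → 9:22 AM UTC.
Add 11 hours 10 minutes leg 2 → 8:32 PM UTC.
Add 3 hours and 40 minutes layover in Bellhaven → 12:12 AM UTC (Jan 8).
Add 12 hours leg 3 → 12:12 PM UTC.
Ravensport is UTC−9:00, so local arrival = 12:12 PM − 9:00 = 3:12 AM on Jan 8.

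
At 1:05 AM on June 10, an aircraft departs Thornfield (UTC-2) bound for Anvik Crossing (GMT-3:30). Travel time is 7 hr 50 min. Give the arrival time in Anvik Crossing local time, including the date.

7:25 AM on June 10

Anvik Crossing is 1:30 behind Thornfield.
After 7 hours 50 minutes it is 8:55 AM in Thornfield.
Shift by the zone difference: 8:55 AM − 1:30 = 7:25 AM on Jun 10 in Anvik Crossing.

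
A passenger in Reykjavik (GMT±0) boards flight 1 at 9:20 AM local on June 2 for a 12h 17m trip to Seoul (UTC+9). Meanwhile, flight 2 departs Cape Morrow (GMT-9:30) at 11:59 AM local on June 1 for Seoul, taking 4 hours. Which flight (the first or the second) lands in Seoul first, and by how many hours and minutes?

Flight 1 departs at 9:20 AM UTC (Jun 2).
+12 hours 17 minutes → arrive 9:37 PM UTC on Jun 2.
Flight 2 in UTC: 11:59 AM + 9:30 = 9:29 PM on Jun 1.
+4 hours → arrive 1:29 AM UTC on Jun 2.
Flight 2 lands earlier by 20 hours 8 minutes.

the second, by 20 hours 8 minutes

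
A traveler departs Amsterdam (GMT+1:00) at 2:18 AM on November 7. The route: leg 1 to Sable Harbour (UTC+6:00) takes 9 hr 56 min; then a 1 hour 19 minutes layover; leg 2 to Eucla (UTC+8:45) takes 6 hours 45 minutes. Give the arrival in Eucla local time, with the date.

Convert departure to UTC: 2:18 AM − 1:00 = 1:18 AM UTC on Nov 7.
Add 9 hours 56 minutes leg 1 → 11:14 AM UTC.
Add 1 hour and 19 minutes layover in Sable Harbour → 12:33 PM UTC.
Add 6 hours and 45 minutes leg 2 → 7:18 PM UTC.
Eucla is UTC+8:45, so local arrival = 7:18 PM + 8:45 = 4:03 AM on Nov 8.

4:03 AM on November 8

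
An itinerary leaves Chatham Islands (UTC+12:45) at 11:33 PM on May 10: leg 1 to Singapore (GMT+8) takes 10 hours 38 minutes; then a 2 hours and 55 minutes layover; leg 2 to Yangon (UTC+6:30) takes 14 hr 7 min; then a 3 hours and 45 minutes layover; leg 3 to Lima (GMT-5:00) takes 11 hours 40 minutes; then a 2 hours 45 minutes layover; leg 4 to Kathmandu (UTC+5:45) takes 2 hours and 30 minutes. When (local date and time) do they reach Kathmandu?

4:53 PM on May 12

Convert departure to UTC: 11:33 PM − 12:45 = 10:48 AM UTC on May 10.
Add 10 hours 38 minutes leg 1 → 9:26 PM UTC.
Add 2 hours 55 minutes layover in Singapore → 12:21 AM UTC (May 11).
Add 14 hours 7 minutes leg 2 → 2:28 PM UTC.
Add 3 hours 45 minutes layover in Yangon → 6:13 PM UTC.
Add 11 hours 40 minutes leg 3 → 5:53 AM UTC (May 12).
Add 2 hours and 45 minutes layover in Lima → 8:38 AM UTC.
Add 2 hours and 30 minutes leg 4 → 11:08 AM UTC.
Kathmandu is UTC+5:45, so local arrival = 11:08 AM + 5:45 = 4:53 PM on May 12.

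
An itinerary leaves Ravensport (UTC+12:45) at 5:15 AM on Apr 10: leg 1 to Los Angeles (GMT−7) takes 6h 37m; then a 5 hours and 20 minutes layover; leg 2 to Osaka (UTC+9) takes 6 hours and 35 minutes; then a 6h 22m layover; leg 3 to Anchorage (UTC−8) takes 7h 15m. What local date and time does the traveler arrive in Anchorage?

Convert departure to UTC: 5:15 AM − 12:45 = 4:30 PM UTC on Apr 9.
Add 6 hours 37 minutes leg 1 → 11:07 PM UTC.
Add 5 hours 20 minutes layover in Los Angeles → 4:27 AM UTC (Apr 10).
Add 6 hours and 35 minutes leg 2 → 11:02 AM UTC.
Add 6 hours 22 minutes layover in Osaka → 5:24 PM UTC.
Add 7 hours and 15 minutes leg 3 → 12:39 AM UTC (Apr 11).
Anchorage is UTC−8:00, so local arrival = 12:39 AM − 8:00 = 4:39 PM on Apr 10.

4:39 PM on April 10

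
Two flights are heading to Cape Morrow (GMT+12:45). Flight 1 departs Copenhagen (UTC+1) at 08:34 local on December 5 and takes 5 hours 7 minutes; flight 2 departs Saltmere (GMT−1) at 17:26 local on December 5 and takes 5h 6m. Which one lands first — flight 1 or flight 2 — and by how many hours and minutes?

Flight 1 in UTC: 08:34 − 1:00 = 07:34 on Dec 5.
+5 hours 7 minutes → arrive 12:41 UTC on Dec 5.
Flight 2 in UTC: 17:26 + 1:00 = 18:26 on Dec 5.
+5 hours and 6 minutes → arrive 23:32 UTC on Dec 5.
Flight 1 lands earlier by 10 hours 51 minutes.

the first, by 10 hours 51 minutes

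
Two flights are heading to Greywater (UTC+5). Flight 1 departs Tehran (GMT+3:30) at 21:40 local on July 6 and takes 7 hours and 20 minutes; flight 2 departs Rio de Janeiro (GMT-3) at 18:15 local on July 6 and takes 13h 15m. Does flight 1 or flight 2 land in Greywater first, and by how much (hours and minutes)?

Flight 1 in UTC: 21:40 − 3:30 = 18:10 on Jul 6.
+7 hours and 20 minutes → arrive 01:30 UTC on Jul 7.
Flight 2 in UTC: 18:15 + 3:00 = 21:15 on Jul 6.
+13 hours and 15 minutes → arrive 10:30 UTC on Jul 7.
Flight 1 lands earlier by 9 hours.

the first, by 9 hours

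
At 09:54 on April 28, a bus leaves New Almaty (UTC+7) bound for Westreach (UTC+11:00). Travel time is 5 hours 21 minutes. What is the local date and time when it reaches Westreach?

19:15 on Apr 28

Convert departure to UTC: 09:54 − 7:00 = 02:54 UTC on Apr 28.
Add 5 hours 21 minutes travel time → 08:15 UTC.
Westreach is UTC+11:00, so local arrival = 08:15 + 11:00 = 19:15 on Apr 28.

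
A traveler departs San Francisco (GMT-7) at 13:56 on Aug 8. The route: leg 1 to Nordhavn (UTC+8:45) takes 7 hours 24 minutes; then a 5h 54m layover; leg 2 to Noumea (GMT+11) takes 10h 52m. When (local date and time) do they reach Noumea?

08:06 on August 10

Convert departure to UTC: 13:56 + 7:00 = 20:56 UTC on Aug 8.
Add 7 hours and 24 minutes leg 1 → 04:20 UTC (Aug 9).
Add 5 hours and 54 minutes layover in Nordhavn → 10:14 UTC.
Add 10 hours and 52 minutes leg 2 → 21:06 UTC.
Noumea is UTC+11:00, so local arrival = 21:06 + 11:00 = 08:06 on Aug 10.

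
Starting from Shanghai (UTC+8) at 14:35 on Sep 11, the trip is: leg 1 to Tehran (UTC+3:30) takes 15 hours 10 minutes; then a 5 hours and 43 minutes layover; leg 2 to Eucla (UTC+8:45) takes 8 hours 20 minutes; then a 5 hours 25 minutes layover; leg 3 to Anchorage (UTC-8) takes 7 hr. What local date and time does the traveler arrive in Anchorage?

Convert departure to UTC: 14:35 − 8:00 = 06:35 UTC on Sep 11.
Add 15 hours and 10 minutes leg 1 → 21:45 UTC.
Add 5 hours 43 minutes layover in Tehran → 03:28 UTC (Sep 12).
Add 8 hours 20 minutes leg 2 → 11:48 UTC.
Add 5 hours and 25 minutes layover in Eucla → 17:13 UTC.
Add 7 hours leg 3 → 00:13 UTC (Sep 13).
Anchorage is UTC−8:00, so local arrival = 00:13 − 8:00 = 16:13 on Sep 12.

16:13 on September 12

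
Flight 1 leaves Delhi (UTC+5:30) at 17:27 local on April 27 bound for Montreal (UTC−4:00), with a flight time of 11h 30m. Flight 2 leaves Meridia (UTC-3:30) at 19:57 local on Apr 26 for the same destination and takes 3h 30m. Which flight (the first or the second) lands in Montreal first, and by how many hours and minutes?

Flight 1 in UTC: 17:27 − 5:30 = 11:57 on Apr 27.
+11 hours 30 minutes → arrive 23:27 UTC on Apr 27.
Flight 2 in UTC: 19:57 + 3:30 = 23:27 on Apr 26.
+3 hours and 30 minutes → arrive 02:57 UTC on Apr 27.
Flight 2 lands earlier by 20 hours 30 minutes.

the second, by 20 hours 30 minutes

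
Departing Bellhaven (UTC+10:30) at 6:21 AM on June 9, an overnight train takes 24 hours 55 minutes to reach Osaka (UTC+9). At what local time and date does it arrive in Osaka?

5:46 AM on June 10

Convert departure to UTC: 6:21 AM − 10:30 = 7:51 PM UTC on Jun 8.
Add 24 hours and 55 minutes travel time → 8:46 PM UTC (Jun 9).
Osaka is UTC+9:00, so local arrival = 8:46 PM + 9:00 = 5:46 AM on Jun 10.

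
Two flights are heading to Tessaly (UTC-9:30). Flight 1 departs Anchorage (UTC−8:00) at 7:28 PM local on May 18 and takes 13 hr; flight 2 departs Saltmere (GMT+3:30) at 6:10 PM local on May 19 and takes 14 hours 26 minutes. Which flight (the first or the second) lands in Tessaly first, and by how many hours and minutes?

Flight 1 in UTC: 7:28 PM + 8:00 = 3:28 AM on May 19.
+13 hours → arrive 4:28 PM UTC on May 19.
Flight 2 in UTC: 6:10 PM − 3:30 = 2:40 PM on May 19.
+14 hours 26 minutes → arrive 5:06 AM UTC on May 20.
Flight 1 lands earlier by 12 hours 38 minutes.

the first, by 12 hours 38 minutes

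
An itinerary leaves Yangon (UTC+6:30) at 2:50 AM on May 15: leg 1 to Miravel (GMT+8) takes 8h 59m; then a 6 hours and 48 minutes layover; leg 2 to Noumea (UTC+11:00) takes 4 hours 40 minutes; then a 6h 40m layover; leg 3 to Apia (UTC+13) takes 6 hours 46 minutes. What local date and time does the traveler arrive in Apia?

Convert departure to UTC: 2:50 AM − 6:30 = 8:20 PM UTC on May 14.
Add 8 hours and 59 minutes leg 1 → 5:19 AM UTC (May 15).
Add 6 hours 48 minutes layover in Miravel → 12:07 PM UTC.
Add 4 hours 40 minutes leg 2 → 4:47 PM UTC.
Add 6 hours 40 minutes layover in Noumea → 11:27 PM UTC.
Add 6 hours 46 minutes leg 3 → 6:13 AM UTC (May 16).
Apia is UTC+13:00, so local arrival = 6:13 AM + 13:00 = 7:13 PM on May 16.

7:13 PM on May 16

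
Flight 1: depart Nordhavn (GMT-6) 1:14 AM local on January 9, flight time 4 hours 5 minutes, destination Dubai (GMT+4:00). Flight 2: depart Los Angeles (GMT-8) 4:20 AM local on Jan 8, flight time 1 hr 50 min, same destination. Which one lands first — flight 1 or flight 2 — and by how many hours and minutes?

Flight 1 in UTC: 1:14 AM + 6:00 = 7:14 AM on Jan 9.
+4 hours and 5 minutes → arrive 11:19 AM UTC on Jan 9.
Flight 2 in UTC: 4:20 AM + 8:00 = 12:20 PM on Jan 8.
+1 hour and 50 minutes → arrive 2:10 PM UTC on Jan 8.
Flight 2 lands earlier by 21 hours 9 minutes.

the second, by 21 hours 9 minutes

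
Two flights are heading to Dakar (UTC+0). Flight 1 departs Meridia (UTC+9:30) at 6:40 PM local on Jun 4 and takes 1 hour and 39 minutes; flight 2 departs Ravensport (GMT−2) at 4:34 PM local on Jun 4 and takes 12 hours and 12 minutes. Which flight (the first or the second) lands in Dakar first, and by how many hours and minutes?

the first, by 19 hours 57 minutes

Flight 1 in UTC: 6:40 PM − 9:30 = 9:10 AM on Jun 4.
+1 hour and 39 minutes → arrive 10:49 AM UTC on Jun 4.
Flight 2 in UTC: 4:34 PM + 2:00 = 6:34 PM on Jun 4.
+12 hours 12 minutes → arrive 6:46 AM UTC on Jun 5.
Flight 1 lands earlier by 19 hours 57 minutes.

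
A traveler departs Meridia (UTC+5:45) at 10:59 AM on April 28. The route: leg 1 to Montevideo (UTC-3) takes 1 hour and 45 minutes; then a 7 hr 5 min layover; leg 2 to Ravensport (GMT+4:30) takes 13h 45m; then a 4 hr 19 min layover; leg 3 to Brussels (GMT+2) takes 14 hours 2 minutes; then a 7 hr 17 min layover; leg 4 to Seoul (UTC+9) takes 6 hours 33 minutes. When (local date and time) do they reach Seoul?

Convert departure to UTC: 10:59 AM − 5:45 = 5:14 AM UTC on Apr 28.
Add 1 hour and 45 minutes leg 1 → 6:59 AM UTC.
Add 7 hours and 5 minutes layover in Montevideo → 2:04 PM UTC.
Add 13 hours and 45 minutes leg 2 → 3:49 AM UTC (Apr 29).
Add 4 hours and 19 minutes layover in Ravensport → 8:08 AM UTC.
Add 14 hours 2 minutes leg 3 → 10:10 PM UTC.
Add 7 hours 17 minutes layover in Brussels → 5:27 AM UTC (Apr 30).
Add 6 hours 33 minutes leg 4 → 12:00 PM UTC.
Seoul is UTC+9:00, so local arrival = 12:00 PM + 9:00 = 9:00 PM on Apr 30.

9:00 PM on April 30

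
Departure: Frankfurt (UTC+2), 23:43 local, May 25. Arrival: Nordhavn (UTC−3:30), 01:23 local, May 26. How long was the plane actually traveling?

7 hours 10 minutes

Departure in UTC: 23:43 − 2:00 = 21:43 on May 25.
Arrival in UTC: 01:23 + 3:30 = 04:53 on May 26.
Elapsed = 04:53 − 21:43 (+1 day) = 7 hours 10 minutes.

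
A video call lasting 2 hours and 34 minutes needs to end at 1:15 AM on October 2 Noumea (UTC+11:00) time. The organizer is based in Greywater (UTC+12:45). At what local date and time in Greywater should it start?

12:26 AM on October 2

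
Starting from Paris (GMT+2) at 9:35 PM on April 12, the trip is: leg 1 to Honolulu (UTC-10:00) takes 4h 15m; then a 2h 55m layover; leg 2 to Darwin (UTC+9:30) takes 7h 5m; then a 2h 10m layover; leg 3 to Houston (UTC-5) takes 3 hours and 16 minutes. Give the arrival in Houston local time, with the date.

Convert departure to UTC: 9:35 PM − 2:00 = 7:35 PM UTC on Apr 12.
Add 4 hours 15 minutes leg 1 → 11:50 PM UTC.
Add 2 hours and 55 minutes layover in Honolulu → 2:45 AM UTC (Apr 13).
Add 7 hours 5 minutes leg 2 → 9:50 AM UTC.
Add 2 hours and 10 minutes layover in Darwin → 12:00 PM UTC.
Add 3 hours 16 minutes leg 3 → 3:16 PM UTC.
Houston is UTC−5:00, so local arrival = 3:16 PM − 5:00 = 10:16 AM on Apr 13.

10:16 AM on Apr 13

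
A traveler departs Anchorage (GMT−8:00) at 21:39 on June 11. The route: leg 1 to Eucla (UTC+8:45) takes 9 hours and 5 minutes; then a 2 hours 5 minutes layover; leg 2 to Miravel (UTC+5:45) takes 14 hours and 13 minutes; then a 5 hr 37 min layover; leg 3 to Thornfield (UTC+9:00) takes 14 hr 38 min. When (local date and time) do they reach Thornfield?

Convert departure to UTC: 21:39 + 8:00 = 05:39 UTC on Jun 12.
Add 9 hours and 5 minutes leg 1 → 14:44 UTC.
Add 2 hours 5 minutes layover in Eucla → 16:49 UTC.
Add 14 hours 13 minutes leg 2 → 07:02 UTC (Jun 13).
Add 5 hours 37 minutes layover in Miravel → 12:39 UTC.
Add 14 hours 38 minutes leg 3 → 03:17 UTC (Jun 14).
Thornfield is UTC+9:00, so local arrival = 03:17 + 9:00 = 12:17 on Jun 14.

12:17 on June 14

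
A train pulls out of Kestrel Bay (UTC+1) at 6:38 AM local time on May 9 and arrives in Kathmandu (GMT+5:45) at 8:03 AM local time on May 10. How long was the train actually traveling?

20 hours 40 minutes

Departure in UTC: 6:38 AM − 1:00 = 5:38 AM on May 9.
Arrival in UTC: 8:03 AM − 5:45 = 2:18 AM on May 10.
Elapsed = 2:18 AM − 5:38 AM (+1 day) = 20 hours 40 minutes.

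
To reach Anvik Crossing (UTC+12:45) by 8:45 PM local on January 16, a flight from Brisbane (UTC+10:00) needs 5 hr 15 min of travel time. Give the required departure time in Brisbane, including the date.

12:45 PM on Jan 16

Target arrival in UTC: 8:45 PM − 12:45 = 8:00 AM on Jan 16.
Subtract 5 hours and 15 minutes → departure 2:45 AM UTC on Jan 16.
Brisbane is UTC+10:00: 2:45 AM + 10:00 = 12:45 PM on Jan 16.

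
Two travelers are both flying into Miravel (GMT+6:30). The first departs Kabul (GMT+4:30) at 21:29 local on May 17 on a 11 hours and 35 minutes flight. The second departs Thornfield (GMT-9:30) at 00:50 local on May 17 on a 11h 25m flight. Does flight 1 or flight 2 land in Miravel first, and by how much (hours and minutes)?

the second, by 6 hours 49 minutes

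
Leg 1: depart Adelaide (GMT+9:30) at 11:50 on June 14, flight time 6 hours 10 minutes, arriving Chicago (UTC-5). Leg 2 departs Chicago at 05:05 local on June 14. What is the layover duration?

Convert departure to UTC: 11:50 − 9:30 = 02:20 UTC on Jun 14.
Add 6 hours and 10 minutes flight time → 08:30 UTC.
Chicago is UTC−5:00, so local arrival = 08:30 − 5:00 = 03:30 on Jun 14.
Layover = 05:05 − 03:30 = 1 hour 35 minutes.

1 hour 35 minutes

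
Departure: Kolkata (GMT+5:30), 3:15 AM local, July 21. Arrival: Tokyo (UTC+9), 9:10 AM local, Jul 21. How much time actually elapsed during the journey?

2 hours 25 minutes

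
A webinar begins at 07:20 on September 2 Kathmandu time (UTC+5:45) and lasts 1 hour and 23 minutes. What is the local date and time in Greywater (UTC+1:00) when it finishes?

03:58 on September 2

Greywater is 4:45 behind Kathmandu.
After 1 hour and 23 minutes it is 08:43 in Kathmandu.
Shift by the zone difference: 08:43 − 4:45 = 03:58 on Sep 2 in Greywater.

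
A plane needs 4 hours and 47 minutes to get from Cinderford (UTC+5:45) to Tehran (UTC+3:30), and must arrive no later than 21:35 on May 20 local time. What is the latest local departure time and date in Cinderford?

Target arrival in UTC: 21:35 − 3:30 = 18:05 on May 20.
Subtract 4 hours 47 minutes → departure 13:18 UTC on May 20.
Cinderford is UTC+5:45: 13:18 + 5:45 = 19:03 on May 20.

19:03 on May 20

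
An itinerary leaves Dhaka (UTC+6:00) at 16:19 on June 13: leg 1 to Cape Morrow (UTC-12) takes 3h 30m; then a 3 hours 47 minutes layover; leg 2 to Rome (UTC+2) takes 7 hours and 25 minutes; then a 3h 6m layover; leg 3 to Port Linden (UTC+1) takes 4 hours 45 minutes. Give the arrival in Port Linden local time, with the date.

Convert departure to UTC: 16:19 − 6:00 = 10:19 UTC on Jun 13.
Add 3 hours 30 minutes leg 1 → 13:49 UTC.
Add 3 hours and 47 minutes layover in Cape Morrow → 17:36 UTC.
Add 7 hours 25 minutes leg 2 → 01:01 UTC (Jun 14).
Add 3 hours and 6 minutes layover in Rome → 04:07 UTC.
Add 4 hours 45 minutes leg 3 → 08:52 UTC.
Port Linden is UTC+1:00, so local arrival = 08:52 + 1:00 = 09:52 on Jun 14.

09:52 on June 14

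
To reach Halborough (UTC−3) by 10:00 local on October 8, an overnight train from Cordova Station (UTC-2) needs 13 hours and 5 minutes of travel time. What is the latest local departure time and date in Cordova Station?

21:55 on Oct 7

Target arrival in UTC: 10:00 + 3:00 = 13:00 on Oct 8.
Subtract 13 hours 5 minutes → departure 23:55 UTC on Oct 7.
Cordova Station is UTC−2:00: 23:55 − 2:00 = 21:55 on Oct 7.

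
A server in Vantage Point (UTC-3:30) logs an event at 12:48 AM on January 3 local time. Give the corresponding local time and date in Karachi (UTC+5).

Karachi is 8:30 ahead of Vantage Point.
Shift by the zone difference: 12:48 AM + 8:30 = 9:18 AM on Jan 3 in Karachi.

9:18 AM on January 3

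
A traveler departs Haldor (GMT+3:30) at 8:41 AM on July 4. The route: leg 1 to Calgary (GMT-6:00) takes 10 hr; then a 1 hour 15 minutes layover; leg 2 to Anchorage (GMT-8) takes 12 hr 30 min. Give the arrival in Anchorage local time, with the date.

8:56 PM on July 4

Convert departure to UTC: 8:41 AM − 3:30 = 5:11 AM UTC on Jul 4.
Add 10 hours leg 1 → 3:11 PM UTC.
Add 1 hour and 15 minutes layover in Calgary → 4:26 PM UTC.
Add 12 hours and 30 minutes leg 2 → 4:56 AM UTC (Jul 5).
Anchorage is UTC−8:00, so local arrival = 4:56 AM − 8:00 = 8:56 PM on Jul 4.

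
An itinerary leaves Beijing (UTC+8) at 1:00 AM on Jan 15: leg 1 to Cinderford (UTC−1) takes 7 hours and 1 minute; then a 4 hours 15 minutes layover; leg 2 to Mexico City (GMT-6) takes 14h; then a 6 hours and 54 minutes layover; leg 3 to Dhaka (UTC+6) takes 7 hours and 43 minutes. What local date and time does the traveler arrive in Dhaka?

2:53 PM on Jan 16

Convert departure to UTC: 1:00 AM − 8:00 = 5:00 PM UTC on Jan 14.
Add 7 hours and 1 minute leg 1 → 12:01 AM UTC (Jan 15).
Add 4 hours and 15 minutes layover in Cinderford → 4:16 AM UTC.
Add 14 hours leg 2 → 6:16 PM UTC.
Add 6 hours 54 minutes layover in Mexico City → 1:10 AM UTC (Jan 16).
Add 7 hours 43 minutes leg 3 → 8:53 AM UTC.
Dhaka is UTC+6:00, so local arrival = 8:53 AM + 6:00 = 2:53 PM on Jan 16.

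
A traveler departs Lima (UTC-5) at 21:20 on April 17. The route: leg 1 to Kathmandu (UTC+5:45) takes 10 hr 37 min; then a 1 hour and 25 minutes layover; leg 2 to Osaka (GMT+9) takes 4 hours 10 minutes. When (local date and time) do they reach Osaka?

Convert departure to UTC: 21:20 + 5:00 = 02:20 UTC on Apr 18.
Add 10 hours 37 minutes leg 1 → 12:57 UTC.
Add 1 hour 25 minutes layover in Kathmandu → 14:22 UTC.
Add 4 hours and 10 minutes leg 2 → 18:32 UTC.
Osaka is UTC+9:00, so local arrival = 18:32 + 9:00 = 03:32 on Apr 19.

03:32 on April 19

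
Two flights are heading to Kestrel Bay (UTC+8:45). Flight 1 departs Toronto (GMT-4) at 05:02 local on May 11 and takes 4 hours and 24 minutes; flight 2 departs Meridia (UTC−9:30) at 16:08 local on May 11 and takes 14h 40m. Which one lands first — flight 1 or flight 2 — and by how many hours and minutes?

Flight 1 in UTC: 05:02 + 4:00 = 09:02 on May 11.
+4 hours 24 minutes → arrive 13:26 UTC on May 11.
Flight 2 in UTC: 16:08 + 9:30 = 01:38 on May 12.
+14 hours 40 minutes → arrive 16:18 UTC on May 12.
Flight 1 lands earlier by 26 hours 52 minutes.

the first, by 26 hours 52 minutes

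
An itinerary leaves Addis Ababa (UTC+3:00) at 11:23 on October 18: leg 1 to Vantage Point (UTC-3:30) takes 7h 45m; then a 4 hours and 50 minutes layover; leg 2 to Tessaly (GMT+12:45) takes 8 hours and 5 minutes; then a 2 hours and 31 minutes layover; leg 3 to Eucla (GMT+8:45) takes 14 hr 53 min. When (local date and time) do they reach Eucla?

Convert departure to UTC: 11:23 − 3:00 = 08:23 UTC on Oct 18.
Add 7 hours and 45 minutes leg 1 → 16:08 UTC.
Add 4 hours and 50 minutes layover in Vantage Point → 20:58 UTC.
Add 8 hours 5 minutes leg 2 → 05:03 UTC (Oct 19).
Add 2 hours 31 minutes layover in Tessaly → 07:34 UTC.
Add 14 hours and 53 minutes leg 3 → 22:27 UTC.
Eucla is UTC+8:45, so local arrival = 22:27 + 8:45 = 07:12 on Oct 20.

07:12 on October 20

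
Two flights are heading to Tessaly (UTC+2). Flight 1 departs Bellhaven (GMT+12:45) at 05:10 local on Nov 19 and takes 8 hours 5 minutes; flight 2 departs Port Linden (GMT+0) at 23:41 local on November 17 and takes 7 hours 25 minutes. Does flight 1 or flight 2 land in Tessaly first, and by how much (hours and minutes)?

the second, by 17 hours 24 minutes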